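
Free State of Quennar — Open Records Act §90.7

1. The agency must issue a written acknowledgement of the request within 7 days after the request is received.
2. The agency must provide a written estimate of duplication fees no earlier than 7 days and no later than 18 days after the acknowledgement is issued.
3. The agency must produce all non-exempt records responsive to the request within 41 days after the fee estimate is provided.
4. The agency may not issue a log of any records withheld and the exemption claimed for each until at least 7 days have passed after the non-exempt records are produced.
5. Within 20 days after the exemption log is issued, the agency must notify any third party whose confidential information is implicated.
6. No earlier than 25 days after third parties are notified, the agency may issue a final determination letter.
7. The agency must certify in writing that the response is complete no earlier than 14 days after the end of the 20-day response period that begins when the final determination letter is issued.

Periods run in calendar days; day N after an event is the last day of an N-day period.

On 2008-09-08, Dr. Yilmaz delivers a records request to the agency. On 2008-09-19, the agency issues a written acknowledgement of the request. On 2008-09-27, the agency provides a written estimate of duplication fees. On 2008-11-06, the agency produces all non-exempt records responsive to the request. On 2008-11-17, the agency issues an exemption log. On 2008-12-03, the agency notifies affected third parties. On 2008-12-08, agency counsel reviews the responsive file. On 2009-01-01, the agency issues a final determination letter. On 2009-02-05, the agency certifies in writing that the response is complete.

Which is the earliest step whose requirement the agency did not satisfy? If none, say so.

Step 1

Step 1: 7 days after 2008-09-08 (when the request is received) is 2008-09-15; not done until 2008-09-19, 4 days after the deadline.
That is the first point of non-compliance.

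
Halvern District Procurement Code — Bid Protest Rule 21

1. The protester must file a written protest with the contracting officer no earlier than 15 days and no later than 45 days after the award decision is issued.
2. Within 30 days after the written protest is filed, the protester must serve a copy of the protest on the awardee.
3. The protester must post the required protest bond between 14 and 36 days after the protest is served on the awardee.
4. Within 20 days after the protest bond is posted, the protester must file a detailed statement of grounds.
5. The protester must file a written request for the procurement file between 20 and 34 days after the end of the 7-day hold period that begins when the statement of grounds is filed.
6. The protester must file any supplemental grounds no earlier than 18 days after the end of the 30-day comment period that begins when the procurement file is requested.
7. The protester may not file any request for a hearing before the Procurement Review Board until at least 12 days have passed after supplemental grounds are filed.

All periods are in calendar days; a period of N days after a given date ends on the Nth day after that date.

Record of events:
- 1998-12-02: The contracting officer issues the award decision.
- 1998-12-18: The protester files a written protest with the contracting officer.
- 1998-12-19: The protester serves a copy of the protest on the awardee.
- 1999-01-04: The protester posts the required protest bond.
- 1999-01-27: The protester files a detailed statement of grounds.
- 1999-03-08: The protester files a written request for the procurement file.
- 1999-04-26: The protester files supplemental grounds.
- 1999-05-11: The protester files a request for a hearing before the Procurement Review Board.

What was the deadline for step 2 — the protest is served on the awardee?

1999-01-17

Step 2 runs from 1998-12-18, when the written protest is filed. 30 days after 1998-12-18 is 1999-01-17.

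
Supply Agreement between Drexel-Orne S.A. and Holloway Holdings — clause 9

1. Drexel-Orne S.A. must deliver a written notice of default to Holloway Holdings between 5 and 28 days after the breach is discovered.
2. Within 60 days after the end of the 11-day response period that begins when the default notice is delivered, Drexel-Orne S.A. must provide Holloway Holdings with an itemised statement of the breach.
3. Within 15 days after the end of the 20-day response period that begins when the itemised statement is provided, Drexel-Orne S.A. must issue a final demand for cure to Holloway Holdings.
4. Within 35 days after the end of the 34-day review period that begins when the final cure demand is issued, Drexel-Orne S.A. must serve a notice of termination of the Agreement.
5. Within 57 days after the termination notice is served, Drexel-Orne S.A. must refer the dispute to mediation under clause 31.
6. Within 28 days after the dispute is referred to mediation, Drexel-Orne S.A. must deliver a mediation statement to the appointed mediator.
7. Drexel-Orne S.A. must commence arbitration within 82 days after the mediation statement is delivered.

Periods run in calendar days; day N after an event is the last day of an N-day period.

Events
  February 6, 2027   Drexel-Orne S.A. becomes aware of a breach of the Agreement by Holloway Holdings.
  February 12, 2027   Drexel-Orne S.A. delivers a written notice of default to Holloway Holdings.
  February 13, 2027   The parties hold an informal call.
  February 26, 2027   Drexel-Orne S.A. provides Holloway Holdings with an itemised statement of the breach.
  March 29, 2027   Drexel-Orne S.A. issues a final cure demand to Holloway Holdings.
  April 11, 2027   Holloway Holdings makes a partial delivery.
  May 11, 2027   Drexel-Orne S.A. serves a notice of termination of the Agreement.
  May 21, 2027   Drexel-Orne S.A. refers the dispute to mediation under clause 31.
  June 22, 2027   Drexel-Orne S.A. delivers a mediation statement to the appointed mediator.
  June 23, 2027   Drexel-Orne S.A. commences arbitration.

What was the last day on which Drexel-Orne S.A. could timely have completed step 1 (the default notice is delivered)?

Step 1 runs from February 6, 2027, when the breach is discovered. The window is 5–28 days after February 6, 2027; it closes on March 6, 2027.

March 6, 2027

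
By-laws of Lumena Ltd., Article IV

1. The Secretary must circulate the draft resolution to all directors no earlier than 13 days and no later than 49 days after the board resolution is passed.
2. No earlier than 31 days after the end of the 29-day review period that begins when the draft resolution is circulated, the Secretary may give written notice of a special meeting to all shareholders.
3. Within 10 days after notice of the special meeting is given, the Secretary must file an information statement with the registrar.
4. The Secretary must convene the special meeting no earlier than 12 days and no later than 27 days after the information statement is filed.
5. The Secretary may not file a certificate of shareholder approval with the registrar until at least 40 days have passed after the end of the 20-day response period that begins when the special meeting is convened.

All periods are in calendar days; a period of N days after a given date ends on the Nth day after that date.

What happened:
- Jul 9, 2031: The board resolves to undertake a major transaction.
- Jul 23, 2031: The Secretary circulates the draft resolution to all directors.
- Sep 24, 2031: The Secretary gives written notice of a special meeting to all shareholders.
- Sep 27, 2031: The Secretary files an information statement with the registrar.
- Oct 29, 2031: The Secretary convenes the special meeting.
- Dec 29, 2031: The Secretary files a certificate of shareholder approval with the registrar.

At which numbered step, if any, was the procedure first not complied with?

(1) the permitted window runs from Jul 9, 2031 + 13 = Jul 22, 2031 to Jul 9, 2031 + 49 = Aug 27, 2031; Jul 23, 2031 falls inside that range.
(2) permitted from Aug 21, 2031 + 31 days = Sep 21, 2031 onward; done Sep 24, 2031, after the minimum wait.
(3) due by Sep 24, 2031 + 10 days = Oct 4, 2031; done Sep 27, 2031 — timely.
(4) the permitted window runs from Sep 27, 2031 + 12 = Oct 9, 2031 to Sep 27, 2031 + 27 = Oct 24, 2031; Oct 29, 2031 is 5 days past the end of the window.
The procedure was therefore not followed at step 4.

Step 4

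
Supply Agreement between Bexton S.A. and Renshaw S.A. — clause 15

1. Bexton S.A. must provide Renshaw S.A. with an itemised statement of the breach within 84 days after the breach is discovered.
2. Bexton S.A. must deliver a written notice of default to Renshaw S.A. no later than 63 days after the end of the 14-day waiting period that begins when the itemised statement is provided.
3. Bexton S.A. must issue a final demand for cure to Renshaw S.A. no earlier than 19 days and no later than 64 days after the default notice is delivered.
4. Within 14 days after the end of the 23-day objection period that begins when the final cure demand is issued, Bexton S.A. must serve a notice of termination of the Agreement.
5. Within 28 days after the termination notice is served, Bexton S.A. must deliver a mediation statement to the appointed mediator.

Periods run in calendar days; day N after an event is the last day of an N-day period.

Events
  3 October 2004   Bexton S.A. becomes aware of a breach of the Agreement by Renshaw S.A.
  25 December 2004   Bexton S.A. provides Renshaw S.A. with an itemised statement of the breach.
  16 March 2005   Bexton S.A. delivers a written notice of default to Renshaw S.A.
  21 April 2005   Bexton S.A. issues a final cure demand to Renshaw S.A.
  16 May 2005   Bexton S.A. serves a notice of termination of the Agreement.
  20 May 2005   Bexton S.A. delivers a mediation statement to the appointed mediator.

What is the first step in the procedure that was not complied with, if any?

Step 2

(1) due by 3 October 2004 + 84 days = 26 December 2004; done 25 December 2004 — timely.
(2) due by 8 January 2005 + 63 days = 12 March 2005; 16 March 2005 misses that deadline by 4 days.
The procedure was therefore not followed at step 2.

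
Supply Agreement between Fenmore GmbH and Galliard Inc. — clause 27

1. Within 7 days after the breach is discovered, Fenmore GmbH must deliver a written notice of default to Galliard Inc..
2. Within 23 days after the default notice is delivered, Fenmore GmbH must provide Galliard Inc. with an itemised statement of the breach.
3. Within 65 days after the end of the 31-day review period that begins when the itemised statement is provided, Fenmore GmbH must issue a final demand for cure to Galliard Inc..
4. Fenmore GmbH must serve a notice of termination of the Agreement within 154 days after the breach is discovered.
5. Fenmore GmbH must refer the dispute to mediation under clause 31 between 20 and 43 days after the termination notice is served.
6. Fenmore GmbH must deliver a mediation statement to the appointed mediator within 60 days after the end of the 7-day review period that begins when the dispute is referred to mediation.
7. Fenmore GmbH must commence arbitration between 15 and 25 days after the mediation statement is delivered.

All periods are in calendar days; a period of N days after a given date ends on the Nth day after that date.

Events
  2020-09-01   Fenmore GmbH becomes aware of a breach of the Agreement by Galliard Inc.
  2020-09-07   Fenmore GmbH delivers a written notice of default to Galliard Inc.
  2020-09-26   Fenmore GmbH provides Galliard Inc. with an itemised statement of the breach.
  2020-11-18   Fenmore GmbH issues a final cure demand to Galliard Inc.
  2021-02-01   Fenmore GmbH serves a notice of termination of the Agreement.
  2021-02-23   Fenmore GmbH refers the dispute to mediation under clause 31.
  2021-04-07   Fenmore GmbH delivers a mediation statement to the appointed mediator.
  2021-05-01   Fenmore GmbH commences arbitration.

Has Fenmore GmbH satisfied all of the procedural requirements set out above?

Step 1: 7 days after 2020-09-01 (when the breach is discovered) is 2020-09-08; completed 2020-09-07, before the deadline.
Step 2: 23 days after 2020-09-07 (when the default notice is delivered) is 2020-09-30; completed 2020-09-26, before the deadline.
Step 3: 65 days after 2020-10-27 (end of the 31-day review period, which began when the itemised statement is provided on 2020-09-26) is 2020-12-31; completed 2020-11-18, before the deadline.
Step 4: 154 days after 2020-09-01 (when the breach is discovered) is 2021-02-02; done 2021-02-01 — timely.
Step 5: the window is 20–43 days after 2021-02-01 (when the termination notice is served), so 2021-02-21 through 2021-03-16; 2021-02-23 falls inside that range.
Step 6: 60 days after 2021-03-02 (end of the 7-day review period, which began when the dispute is referred to mediation on 2021-02-23) is 2021-05-01; done 2021-04-07 — timely.
Step 7: the window is 15–25 days after 2021-04-07 (when the mediation statement is delivered), so 2021-04-22 through 2021-05-02; done 2021-05-01, which is between those dates.

Yes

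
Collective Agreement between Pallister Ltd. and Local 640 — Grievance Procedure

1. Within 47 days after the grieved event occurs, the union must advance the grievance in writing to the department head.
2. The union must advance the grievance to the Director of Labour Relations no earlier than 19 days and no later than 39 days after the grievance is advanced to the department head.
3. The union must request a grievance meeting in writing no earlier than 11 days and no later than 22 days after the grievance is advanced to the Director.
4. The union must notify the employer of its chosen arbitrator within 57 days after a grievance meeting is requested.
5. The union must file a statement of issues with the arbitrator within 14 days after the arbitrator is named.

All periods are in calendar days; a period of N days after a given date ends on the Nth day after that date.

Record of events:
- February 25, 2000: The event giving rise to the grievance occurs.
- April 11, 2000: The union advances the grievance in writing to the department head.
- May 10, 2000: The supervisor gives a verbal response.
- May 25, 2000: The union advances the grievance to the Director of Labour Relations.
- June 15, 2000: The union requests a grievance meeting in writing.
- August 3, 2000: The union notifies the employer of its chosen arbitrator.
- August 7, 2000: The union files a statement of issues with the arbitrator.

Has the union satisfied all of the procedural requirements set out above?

Step 1 — counting 47 days from February 25, 2000 (when the grieved event occurs) gives a deadline of April 12, 2000; April 11, 2000 is within that limit.
Step 2 — 19 and 39 days from April 11, 2000 (when the grievance is advanced to the department head) are April 30, 2000 and May 20, 2000 respectively; done May 25, 2000 — 5 days after the window closed.

No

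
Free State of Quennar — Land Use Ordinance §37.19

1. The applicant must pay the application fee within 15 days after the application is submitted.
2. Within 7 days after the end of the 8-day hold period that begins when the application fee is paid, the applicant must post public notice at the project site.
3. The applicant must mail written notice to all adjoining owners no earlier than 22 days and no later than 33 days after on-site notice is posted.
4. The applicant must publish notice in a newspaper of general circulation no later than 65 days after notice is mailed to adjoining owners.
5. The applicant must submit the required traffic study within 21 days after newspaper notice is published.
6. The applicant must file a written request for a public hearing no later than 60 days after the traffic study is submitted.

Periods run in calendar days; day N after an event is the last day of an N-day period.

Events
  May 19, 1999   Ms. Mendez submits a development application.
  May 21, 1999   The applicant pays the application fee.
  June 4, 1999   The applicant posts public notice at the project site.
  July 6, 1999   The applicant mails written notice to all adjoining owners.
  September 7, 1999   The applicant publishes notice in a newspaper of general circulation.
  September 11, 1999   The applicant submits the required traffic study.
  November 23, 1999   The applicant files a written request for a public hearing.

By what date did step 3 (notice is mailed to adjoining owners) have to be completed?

Step 3 runs from June 4, 1999, when on-site notice is posted. The window is 22–33 days after June 4, 1999; it closes on July 7, 1999.

July 7, 1999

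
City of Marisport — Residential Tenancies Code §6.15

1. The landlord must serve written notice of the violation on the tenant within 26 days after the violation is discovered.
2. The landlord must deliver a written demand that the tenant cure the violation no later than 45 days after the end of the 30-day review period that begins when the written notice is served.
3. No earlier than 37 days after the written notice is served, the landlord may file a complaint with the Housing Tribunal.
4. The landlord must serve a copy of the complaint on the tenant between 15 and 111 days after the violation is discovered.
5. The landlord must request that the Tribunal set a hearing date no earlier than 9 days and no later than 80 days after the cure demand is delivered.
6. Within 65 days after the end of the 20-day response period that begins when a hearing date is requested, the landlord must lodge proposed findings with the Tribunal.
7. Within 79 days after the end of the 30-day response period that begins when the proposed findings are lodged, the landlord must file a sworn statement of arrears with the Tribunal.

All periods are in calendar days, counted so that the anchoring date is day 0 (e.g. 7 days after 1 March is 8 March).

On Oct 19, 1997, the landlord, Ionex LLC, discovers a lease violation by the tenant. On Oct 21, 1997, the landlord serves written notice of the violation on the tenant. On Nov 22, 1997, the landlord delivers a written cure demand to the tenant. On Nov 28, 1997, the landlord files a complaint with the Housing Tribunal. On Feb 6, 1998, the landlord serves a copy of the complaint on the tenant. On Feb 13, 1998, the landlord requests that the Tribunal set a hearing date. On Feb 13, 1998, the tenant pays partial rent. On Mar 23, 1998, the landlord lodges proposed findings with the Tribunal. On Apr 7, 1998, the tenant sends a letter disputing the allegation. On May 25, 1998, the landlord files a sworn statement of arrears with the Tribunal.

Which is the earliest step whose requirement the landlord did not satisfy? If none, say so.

Step 5

Step 1 — counting 26 days from Oct 19, 1997 (when the violation is discovered) gives a deadline of Nov 14, 1997; completed Oct 21, 1997, before the deadline.
Step 2 — counting 45 days from Nov 20, 1997 (end of the 30-day review period, which began when the written notice is served on Oct 21, 1997) gives a deadline of Jan 4, 1998; done Nov 22, 1997 — timely.
Step 3 — must wait 37 days from Oct 21, 1997 (when the written notice is served), so not before Nov 27, 1997; Nov 28, 1997 is on or after that date.
Step 4 — 15 and 111 days from Oct 19, 1997 (when the violation is discovered) are Nov 3, 1997 and Feb 7, 1998 respectively; Feb 6, 1998 falls inside that range.
Step 5 — 9 and 80 days from Nov 22, 1997 (when the cure demand is delivered) are Dec 1, 1997 and Feb 10, 1998 respectively; Feb 13, 1998 is 3 days past the end of the window.
The analysis stops there.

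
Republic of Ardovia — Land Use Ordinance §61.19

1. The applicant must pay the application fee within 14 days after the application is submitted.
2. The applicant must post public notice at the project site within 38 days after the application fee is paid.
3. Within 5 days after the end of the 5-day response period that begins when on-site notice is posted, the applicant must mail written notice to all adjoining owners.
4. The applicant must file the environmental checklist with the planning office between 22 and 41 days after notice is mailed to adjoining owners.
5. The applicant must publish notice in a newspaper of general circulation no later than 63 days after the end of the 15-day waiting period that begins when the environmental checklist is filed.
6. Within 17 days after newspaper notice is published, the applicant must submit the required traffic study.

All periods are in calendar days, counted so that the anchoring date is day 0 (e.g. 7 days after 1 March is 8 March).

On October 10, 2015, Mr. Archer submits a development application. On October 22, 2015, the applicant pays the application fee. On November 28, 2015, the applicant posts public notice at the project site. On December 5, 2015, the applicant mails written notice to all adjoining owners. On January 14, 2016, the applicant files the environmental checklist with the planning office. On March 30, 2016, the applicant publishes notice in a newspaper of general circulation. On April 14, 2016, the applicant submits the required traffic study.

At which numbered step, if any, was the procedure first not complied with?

(1) due by October 10, 2015 + 14 days = October 24, 2015; October 22, 2015 is within that limit.
(2) due by October 22, 2015 + 38 days = November 29, 2015; completed November 28, 2015, before the deadline.
(3) due by December 3, 2015 + 5 days = December 8, 2015; completed December 5, 2015, before the deadline.
(4) the permitted window runs from December 5, 2015 + 22 = December 27, 2015 to December 5, 2015 + 41 = January 15, 2016; done January 14, 2016 — within the window.
(5) due by January 29, 2016 + 63 days = April 1, 2016; completed March 30, 2016, before the deadline.
(6) due by March 30, 2016 + 17 days = April 16, 2016; April 14, 2016 is within that limit.

None — every step was satisfied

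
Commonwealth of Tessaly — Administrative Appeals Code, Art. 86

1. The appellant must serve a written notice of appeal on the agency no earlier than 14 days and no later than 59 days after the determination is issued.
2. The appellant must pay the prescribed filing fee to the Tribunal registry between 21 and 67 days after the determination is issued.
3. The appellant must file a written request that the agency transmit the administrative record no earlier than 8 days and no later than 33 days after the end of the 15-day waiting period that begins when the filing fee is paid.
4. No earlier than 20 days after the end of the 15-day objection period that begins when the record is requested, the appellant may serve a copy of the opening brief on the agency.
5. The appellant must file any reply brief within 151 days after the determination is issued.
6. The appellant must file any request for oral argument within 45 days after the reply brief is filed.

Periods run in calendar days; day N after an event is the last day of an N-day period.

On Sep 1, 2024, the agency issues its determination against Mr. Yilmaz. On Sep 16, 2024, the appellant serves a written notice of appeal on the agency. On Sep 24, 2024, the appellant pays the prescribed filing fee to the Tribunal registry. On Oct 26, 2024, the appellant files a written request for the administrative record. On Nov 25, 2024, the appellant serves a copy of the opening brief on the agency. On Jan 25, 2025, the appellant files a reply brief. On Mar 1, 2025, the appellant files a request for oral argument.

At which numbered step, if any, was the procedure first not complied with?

Step 4

(1) the permitted window runs from Sep 1, 2024 + 14 = Sep 15, 2024 to Sep 1, 2024 + 59 = Oct 30, 2024; Sep 16, 2024 falls inside that range.
(2) the permitted window runs from Sep 1, 2024 + 21 = Sep 22, 2024 to Sep 1, 2024 + 67 = Nov 7, 2024; Sep 24, 2024 falls inside that range.
(3) the permitted window runs from Oct 9, 2024 + 8 = Oct 17, 2024 to Oct 9, 2024 + 33 = Nov 11, 2024; done Oct 26, 2024 — within the window.
(4) permitted from Nov 10, 2024 + 20 days = Nov 30, 2024 onward; done Nov 25, 2024 — 5 days too early.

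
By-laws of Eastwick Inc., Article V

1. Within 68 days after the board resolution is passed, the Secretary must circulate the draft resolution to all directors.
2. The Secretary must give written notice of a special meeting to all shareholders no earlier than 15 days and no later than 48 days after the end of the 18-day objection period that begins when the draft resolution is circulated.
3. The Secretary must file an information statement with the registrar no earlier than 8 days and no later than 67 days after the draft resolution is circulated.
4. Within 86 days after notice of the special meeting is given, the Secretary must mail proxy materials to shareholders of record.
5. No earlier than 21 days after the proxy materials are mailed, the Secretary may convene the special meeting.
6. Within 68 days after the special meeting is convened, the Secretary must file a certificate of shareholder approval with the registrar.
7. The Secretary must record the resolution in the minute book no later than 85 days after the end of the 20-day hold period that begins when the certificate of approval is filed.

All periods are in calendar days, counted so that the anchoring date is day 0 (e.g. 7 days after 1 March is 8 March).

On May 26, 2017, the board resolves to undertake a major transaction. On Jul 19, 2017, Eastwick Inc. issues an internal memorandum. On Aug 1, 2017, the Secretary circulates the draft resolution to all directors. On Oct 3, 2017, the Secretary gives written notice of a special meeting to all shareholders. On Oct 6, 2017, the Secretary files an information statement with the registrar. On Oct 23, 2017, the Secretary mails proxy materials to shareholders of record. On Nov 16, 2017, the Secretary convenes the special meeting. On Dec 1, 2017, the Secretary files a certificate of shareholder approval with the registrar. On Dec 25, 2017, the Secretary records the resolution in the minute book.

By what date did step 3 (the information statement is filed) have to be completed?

Oct 7, 2017

Step 3 runs from Aug 1, 2017, when the draft resolution is circulated. The window is 8–67 days after Aug 1, 2017; it closes on Oct 7, 2017.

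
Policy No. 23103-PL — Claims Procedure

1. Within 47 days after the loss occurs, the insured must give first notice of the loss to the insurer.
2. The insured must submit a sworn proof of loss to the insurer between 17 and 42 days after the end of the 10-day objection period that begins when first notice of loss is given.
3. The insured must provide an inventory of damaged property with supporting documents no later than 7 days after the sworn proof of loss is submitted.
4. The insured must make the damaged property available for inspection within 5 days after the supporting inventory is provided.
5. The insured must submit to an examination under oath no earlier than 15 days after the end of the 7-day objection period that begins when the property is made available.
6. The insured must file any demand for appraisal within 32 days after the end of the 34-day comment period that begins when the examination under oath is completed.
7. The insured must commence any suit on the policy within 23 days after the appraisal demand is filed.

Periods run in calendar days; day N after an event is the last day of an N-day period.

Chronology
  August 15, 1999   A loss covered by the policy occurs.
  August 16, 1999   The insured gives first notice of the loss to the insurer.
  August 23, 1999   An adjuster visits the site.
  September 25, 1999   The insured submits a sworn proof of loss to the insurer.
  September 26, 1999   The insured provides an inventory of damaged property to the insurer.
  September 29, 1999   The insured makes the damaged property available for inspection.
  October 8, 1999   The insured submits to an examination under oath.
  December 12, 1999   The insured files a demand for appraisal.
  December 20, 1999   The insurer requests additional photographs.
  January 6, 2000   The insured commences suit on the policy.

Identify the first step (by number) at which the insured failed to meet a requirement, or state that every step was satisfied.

Step 1: 47 days after August 15, 1999 (when the loss occurs) is October 1, 1999; done August 16, 1999 — timely.
Step 2: the window is 17–42 days after August 26, 1999 (end of the 10-day objection period, which began when first notice of loss is given on August 16, 1999), so September 12, 1999 through October 7, 1999; done September 25, 1999 — within the window.
Step 3: 7 days after September 25, 1999 (when the sworn proof of loss is submitted) is October 2, 1999; completed September 26, 1999, before the deadline.
Step 4: 5 days after September 26, 1999 (when the supporting inventory is provided) is October 1, 1999; completed September 29, 1999, before the deadline.
Step 5: the earliest permitted date is 15 days after October 6, 1999 (end of the 7-day objection period, which began when the property is made available on September 29, 1999), i.e. October 21, 1999; October 8, 1999 is 13 days before the earliest permitted date.
The analysis stops there.

Step 5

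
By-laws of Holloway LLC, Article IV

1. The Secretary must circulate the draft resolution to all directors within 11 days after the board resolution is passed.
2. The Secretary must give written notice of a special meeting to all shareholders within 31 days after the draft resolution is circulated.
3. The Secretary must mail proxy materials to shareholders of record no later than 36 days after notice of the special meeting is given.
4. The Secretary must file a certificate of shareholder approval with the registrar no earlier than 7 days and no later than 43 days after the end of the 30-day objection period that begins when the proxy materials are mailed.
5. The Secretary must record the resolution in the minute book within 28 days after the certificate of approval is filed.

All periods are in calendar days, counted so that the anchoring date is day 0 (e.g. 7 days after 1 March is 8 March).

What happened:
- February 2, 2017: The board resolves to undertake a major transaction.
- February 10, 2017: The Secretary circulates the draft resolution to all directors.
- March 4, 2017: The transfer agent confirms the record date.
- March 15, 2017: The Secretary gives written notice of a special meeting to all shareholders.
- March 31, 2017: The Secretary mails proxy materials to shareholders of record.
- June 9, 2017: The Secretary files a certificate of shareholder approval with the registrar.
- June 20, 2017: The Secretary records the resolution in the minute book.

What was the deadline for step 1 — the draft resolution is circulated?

Step 1 runs from February 2, 2017, when the board resolution is passed. 11 days after February 2, 2017 is February 13, 2017.

February 13, 2017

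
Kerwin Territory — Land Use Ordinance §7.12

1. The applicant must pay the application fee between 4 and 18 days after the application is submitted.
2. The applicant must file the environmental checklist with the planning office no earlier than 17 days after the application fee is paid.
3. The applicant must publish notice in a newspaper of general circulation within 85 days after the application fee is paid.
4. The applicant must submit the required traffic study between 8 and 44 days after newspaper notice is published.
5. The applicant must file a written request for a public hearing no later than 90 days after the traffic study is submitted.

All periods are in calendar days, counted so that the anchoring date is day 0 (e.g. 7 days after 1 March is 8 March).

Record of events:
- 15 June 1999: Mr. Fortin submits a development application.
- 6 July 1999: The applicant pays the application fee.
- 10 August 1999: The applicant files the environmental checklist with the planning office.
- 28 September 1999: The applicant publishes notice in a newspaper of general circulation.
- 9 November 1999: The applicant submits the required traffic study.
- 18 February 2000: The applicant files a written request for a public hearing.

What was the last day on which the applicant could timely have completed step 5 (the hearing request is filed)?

Step 5 runs from 9 November 1999, when the traffic study is submitted. 90 days after 9 November 1999 is 7 February 2000.

7 February 2000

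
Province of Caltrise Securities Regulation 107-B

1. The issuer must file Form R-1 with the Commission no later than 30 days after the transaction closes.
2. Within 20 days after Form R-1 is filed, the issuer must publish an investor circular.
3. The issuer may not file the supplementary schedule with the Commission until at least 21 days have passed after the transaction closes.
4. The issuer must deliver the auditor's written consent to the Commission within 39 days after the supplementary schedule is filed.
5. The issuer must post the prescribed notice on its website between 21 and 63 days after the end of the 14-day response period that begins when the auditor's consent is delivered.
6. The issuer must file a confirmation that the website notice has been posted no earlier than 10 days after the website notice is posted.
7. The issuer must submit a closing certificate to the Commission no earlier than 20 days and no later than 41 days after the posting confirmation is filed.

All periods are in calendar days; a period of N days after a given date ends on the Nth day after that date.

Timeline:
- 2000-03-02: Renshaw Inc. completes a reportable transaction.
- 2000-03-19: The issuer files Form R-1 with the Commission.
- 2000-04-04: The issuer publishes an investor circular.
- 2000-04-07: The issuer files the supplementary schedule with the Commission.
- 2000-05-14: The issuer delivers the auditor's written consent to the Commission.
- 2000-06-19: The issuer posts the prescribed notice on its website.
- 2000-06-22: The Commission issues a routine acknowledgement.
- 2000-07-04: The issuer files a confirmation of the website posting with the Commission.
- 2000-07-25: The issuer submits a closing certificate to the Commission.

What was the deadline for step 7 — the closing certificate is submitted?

Step 7 runs from 2000-07-04, when the posting confirmation is filed. The window is 20–41 days after 2000-07-04; it closes on 2000-08-14.

2000-08-14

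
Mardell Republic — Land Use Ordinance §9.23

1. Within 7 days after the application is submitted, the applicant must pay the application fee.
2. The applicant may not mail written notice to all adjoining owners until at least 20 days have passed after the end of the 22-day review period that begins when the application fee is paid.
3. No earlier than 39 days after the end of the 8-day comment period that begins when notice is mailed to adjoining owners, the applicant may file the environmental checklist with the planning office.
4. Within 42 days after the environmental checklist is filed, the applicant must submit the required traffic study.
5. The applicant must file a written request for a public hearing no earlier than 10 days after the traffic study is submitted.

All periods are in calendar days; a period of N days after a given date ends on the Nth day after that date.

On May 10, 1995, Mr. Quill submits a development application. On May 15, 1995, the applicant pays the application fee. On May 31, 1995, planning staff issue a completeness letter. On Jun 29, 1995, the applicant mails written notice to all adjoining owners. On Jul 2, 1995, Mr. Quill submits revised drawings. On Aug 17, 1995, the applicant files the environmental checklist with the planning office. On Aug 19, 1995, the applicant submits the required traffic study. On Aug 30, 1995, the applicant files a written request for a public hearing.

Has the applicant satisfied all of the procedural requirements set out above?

Step 1 — counting 7 days from May 10, 1995 (when the application is submitted) gives a deadline of May 17, 1995; done May 15, 1995 — timely.
Step 2 — must wait 20 days from Jun 6, 1995 (end of the 22-day review period, which began when the application fee is paid on May 15, 1995), so not before Jun 26, 1995; Jun 29, 1995 is on or after that date.
Step 3 — must wait 39 days from Jul 7, 1995 (end of the 8-day comment period, which began when notice is mailed to adjoining owners on Jun 29, 1995), so not before Aug 15, 1995; done Aug 17, 1995, after the minimum wait.
Step 4 — counting 42 days from Aug 17, 1995 (when the environmental checklist is filed) gives a deadline of Sep 28, 1995; Aug 19, 1995 is within that limit.
Step 5 — must wait 10 days from Aug 19, 1995 (when the traffic study is submitted), so not before Aug 29, 1995; done Aug 30, 1995 — permitted.

Yes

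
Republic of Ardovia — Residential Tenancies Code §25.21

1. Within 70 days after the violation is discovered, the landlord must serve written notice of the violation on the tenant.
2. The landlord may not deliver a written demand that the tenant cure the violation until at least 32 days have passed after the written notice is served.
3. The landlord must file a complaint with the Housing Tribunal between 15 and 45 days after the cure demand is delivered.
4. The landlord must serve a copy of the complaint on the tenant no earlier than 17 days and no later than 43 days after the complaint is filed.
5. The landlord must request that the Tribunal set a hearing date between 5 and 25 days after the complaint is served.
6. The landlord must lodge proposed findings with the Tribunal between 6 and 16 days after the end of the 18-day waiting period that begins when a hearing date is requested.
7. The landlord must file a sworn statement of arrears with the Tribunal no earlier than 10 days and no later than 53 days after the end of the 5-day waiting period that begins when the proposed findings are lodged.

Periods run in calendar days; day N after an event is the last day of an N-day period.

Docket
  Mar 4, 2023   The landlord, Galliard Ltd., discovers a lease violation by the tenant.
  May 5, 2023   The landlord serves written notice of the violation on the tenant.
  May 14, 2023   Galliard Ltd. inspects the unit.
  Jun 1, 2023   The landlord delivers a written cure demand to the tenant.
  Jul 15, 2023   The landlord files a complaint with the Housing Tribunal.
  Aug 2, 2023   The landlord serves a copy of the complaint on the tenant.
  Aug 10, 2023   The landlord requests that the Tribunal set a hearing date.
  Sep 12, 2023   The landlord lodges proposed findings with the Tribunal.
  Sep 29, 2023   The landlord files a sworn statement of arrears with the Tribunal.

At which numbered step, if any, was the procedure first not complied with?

(1) due by Mar 4, 2023 + 70 days = May 13, 2023; May 5, 2023 is within that limit.
(2) permitted from May 5, 2023 + 32 days = Jun 6, 2023 onward; acted on Jun 1, 2023, 5 days prematurely.

Step 2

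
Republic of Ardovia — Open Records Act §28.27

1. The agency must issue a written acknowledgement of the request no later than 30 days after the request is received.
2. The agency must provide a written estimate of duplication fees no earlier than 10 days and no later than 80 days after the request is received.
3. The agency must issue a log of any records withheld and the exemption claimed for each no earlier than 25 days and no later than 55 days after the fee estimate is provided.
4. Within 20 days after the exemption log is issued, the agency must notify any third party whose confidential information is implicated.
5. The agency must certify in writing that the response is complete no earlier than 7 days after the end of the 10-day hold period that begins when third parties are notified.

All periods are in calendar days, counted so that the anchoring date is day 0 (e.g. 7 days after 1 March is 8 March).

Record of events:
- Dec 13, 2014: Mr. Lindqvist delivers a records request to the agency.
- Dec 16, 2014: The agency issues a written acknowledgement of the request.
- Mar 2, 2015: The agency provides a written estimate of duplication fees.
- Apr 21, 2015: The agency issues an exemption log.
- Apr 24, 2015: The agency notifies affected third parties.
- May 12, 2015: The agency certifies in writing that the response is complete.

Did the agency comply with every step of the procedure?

Yes

Step 1 — counting 30 days from Dec 13, 2014 (when the request is received) gives a deadline of Jan 12, 2015; completed Dec 16, 2014, before the deadline.
Step 2 — 10 and 80 days from Dec 13, 2014 (when the request is received) are Dec 23, 2014 and Mar 3, 2015 respectively; done Mar 2, 2015, which is between those dates.
Step 3 — 25 and 55 days from Mar 2, 2015 (when the fee estimate is provided) are Mar 27, 2015 and Apr 26, 2015 respectively; Apr 21, 2015 falls inside that range.
Step 4 — counting 20 days from Apr 21, 2015 (when the exemption log is issued) gives a deadline of May 11, 2015; done Apr 24, 2015 — timely.
Step 5 — must wait 7 days from May 4, 2015 (end of the 10-day hold period, which began when third parties are notified on Apr 24, 2015), so not before May 11, 2015; May 12, 2015 is on or after that date.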